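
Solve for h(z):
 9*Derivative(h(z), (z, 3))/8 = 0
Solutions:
 h(z) = C1 + C2*z + C3*z^2


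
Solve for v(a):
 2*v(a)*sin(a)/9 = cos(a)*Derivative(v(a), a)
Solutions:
 v(a) = C1/cos(a)^(2/9)


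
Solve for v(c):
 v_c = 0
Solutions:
 v(c) = C1


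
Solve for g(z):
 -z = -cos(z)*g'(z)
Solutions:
 g(z) = C1 + Integral(z/cos(z), z)


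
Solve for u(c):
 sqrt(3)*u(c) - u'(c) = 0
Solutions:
 u(c) = C1*exp(sqrt(3)*c)


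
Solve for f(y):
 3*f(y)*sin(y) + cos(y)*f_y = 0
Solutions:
 f(y) = C1*cos(y)^3


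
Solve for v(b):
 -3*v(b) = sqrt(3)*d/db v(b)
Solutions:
 v(b) = C1*exp(-sqrt(3)*b)


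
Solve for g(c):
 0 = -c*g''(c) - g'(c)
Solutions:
 g(c) = C1 + C2*log(c)


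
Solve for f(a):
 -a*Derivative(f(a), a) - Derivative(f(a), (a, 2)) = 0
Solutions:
 f(a) = C1 + C2*erf(sqrt(2)*a/2)


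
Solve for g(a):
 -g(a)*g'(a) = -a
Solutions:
 g(a) = -sqrt(C1 + a^2)
 g(a) = sqrt(C1 + a^2)


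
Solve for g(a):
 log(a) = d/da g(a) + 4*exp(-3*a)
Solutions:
 g(a) = C1 + a*log(a) - a + 4*exp(-3*a)/3


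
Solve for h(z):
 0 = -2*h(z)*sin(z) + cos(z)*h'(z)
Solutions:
 h(z) = C1/cos(z)^2


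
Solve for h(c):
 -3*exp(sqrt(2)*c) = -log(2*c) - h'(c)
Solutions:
 h(c) = C1 - c*log(c) + c*(1 - log(2)) + 3*sqrt(2)*exp(sqrt(2)*c)/2


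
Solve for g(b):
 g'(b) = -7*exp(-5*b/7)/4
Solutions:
 g(b) = C1 + 49*exp(-5*b/7)/20


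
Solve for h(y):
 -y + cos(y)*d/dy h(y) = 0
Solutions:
 h(y) = C1 + Integral(y/cos(y), y)


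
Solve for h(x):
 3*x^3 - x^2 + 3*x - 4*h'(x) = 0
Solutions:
 h(x) = C1 + 3*x^4/16 - x^3/12 + 3*x^2/8


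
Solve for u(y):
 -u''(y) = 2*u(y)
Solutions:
 u(y) = C1*sin(sqrt(2)*y) + C2*cos(sqrt(2)*y)


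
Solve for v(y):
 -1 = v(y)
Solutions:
 v(y) = -1


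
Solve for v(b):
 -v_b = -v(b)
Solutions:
 v(b) = C1*exp(b)


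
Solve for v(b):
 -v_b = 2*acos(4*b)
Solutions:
 v(b) = C1 - 2*b*acos(4*b) + sqrt(1 - 16*b^2)/2


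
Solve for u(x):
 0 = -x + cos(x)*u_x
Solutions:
 u(x) = C1 + Integral(x/cos(x), x)


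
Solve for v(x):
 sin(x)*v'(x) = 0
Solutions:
 v(x) = C1


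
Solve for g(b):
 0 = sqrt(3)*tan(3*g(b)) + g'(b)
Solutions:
 g(b) = -asin(C1*exp(-3*sqrt(3)*b))/3 + pi/3
 g(b) = asin(C1*exp(-3*sqrt(3)*b))/3


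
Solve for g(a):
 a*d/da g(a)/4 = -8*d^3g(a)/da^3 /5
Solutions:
 g(a) = C1 + Integral(C2*airyai(-10^(1/3)*a/4) + C3*airybi(-10^(1/3)*a/4), a)


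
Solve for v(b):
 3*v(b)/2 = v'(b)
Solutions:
 v(b) = C1*exp(3*b/2)


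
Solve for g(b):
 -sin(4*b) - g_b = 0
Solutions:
 g(b) = C1 + cos(4*b)/4


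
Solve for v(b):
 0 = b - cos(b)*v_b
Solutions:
 v(b) = C1 + Integral(b/cos(b), b)


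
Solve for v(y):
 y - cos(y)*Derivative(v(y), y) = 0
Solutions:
 v(y) = C1 + Integral(y/cos(y), y)


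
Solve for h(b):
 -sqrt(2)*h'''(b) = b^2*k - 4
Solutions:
 h(b) = C1 + C2*b + C3*b^2 - sqrt(2)*b^5*k/120 + sqrt(2)*b^3/3


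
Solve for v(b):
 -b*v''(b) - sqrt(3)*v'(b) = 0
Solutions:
 v(b) = C1 + C2*b^(1 - sqrt(3))


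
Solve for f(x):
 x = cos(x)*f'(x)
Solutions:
 f(x) = C1 + Integral(x/cos(x), x)


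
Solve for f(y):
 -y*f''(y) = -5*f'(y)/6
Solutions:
 f(y) = C1 + C2*y^(11/6)


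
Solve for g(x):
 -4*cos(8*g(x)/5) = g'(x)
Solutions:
 4*x - 5*log(sin(8*g(x)/5) - 1)/16 + 5*log(sin(8*g(x)/5) + 1)/16 = C1


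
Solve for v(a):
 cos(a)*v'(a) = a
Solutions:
 v(a) = C1 + Integral(a/cos(a), a)


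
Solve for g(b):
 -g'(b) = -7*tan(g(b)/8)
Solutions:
 g(b) = -8*asin(C1*exp(7*b/8)) + 8*pi
 g(b) = 8*asin(C1*exp(7*b/8))


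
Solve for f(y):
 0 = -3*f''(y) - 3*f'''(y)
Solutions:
 f(y) = C1 + C2*y + C3*exp(-y)


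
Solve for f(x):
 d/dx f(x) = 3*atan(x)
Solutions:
 f(x) = C1 + 3*x*atan(x) - 3*log(x^2 + 1)/2


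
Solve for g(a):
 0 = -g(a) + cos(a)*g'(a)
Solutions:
 g(a) = C1*sqrt(sin(a) + 1)/sqrt(sin(a) - 1)


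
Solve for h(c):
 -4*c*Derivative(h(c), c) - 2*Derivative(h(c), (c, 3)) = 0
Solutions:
 h(c) = C1 + Integral(C2*airyai(-2^(1/3)*c) + C3*airybi(-2^(1/3)*c), c)


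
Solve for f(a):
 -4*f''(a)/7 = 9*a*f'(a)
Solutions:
 f(a) = C1 + C2*erf(3*sqrt(14)*a/4)


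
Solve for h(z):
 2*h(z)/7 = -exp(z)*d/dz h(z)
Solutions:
 h(z) = C1*exp(2*exp(-z)/7)


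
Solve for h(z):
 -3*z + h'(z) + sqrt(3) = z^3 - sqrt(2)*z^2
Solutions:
 h(z) = C1 + z^4/4 - sqrt(2)*z^3/3 + 3*z^2/2 - sqrt(3)*z


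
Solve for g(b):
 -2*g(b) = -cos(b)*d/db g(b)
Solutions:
 g(b) = C1*(sin(b) + 1)/(sin(b) - 1)


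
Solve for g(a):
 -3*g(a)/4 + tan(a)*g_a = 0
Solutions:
 g(a) = C1*sin(a)^(3/4)


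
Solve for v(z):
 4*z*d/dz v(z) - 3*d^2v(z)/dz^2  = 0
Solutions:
 v(z) = C1 + C2*erfi(sqrt(6)*z/3)


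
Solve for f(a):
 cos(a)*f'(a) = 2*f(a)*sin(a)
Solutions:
 f(a) = C1/cos(a)^2


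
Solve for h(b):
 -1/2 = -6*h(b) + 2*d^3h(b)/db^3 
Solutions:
 h(b) = C3*exp(3^(1/3)*b) + (C1*sin(3^(5/6)*b/2) + C2*cos(3^(5/6)*b/2))*exp(-3^(1/3)*b/2) + 1/12


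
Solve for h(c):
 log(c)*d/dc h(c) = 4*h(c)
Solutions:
 h(c) = C1*exp(4*li(c))


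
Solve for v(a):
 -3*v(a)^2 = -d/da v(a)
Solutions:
 v(a) = -1/(C1 + 3*a)


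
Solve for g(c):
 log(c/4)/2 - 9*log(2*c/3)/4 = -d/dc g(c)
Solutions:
 g(c) = C1 + 7*c*log(c)/4 - 9*c*log(3)/4 - 7*c/4 + 13*c*log(2)/4


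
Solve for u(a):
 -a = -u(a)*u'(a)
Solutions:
 u(a) = -sqrt(C1 + a^2)
 u(a) = sqrt(C1 + a^2)


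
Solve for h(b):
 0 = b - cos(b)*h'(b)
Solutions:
 h(b) = C1 + Integral(b/cos(b), b)


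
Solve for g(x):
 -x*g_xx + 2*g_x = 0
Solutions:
 g(x) = C1 + C2*x^3


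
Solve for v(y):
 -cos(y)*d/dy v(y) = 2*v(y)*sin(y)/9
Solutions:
 v(y) = C1*cos(y)^(2/9)


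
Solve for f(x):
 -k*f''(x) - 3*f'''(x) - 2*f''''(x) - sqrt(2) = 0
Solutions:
 f(x) = C1 + C2*x + C3*exp(x*(sqrt(9 - 8*k) - 3)/4) + C4*exp(-x*(sqrt(9 - 8*k) + 3)/4) - sqrt(2)*x^2/(2*k)


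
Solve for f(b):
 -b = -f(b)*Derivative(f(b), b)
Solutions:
 f(b) = -sqrt(C1 + b^2)
 f(b) = sqrt(C1 + b^2)


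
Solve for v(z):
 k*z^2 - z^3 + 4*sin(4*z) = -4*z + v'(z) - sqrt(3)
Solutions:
 v(z) = C1 + k*z^3/3 - z^4/4 + 2*z^2 + sqrt(3)*z - cos(4*z)


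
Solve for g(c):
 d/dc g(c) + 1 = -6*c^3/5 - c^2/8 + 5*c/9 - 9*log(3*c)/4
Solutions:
 g(c) = C1 - 3*c^4/10 - c^3/24 + 5*c^2/18 - 9*c*log(c)/4 - 9*c*log(3)/4 + 5*c/4


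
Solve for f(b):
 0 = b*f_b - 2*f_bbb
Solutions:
 f(b) = C1 + Integral(C2*airyai(2^(2/3)*b/2) + C3*airybi(2^(2/3)*b/2), b)


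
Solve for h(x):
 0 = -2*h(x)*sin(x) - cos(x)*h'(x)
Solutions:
 h(x) = C1*cos(x)^2


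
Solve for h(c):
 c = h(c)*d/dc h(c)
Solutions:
 h(c) = -sqrt(C1 + c^2)
 h(c) = sqrt(C1 + c^2)


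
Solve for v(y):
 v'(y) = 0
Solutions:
 v(y) = C1


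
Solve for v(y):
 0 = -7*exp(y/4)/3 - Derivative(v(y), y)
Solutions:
 v(y) = C1 - 28*exp(y/4)/3


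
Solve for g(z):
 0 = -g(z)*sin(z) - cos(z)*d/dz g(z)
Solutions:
 g(z) = C1*cos(z)


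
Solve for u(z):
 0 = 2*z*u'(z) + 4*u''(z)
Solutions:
 u(z) = C1 + C2*erf(z/2)


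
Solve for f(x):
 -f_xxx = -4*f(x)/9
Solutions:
 f(x) = C3*exp(2^(2/3)*3^(1/3)*x/3) + (C1*sin(2^(2/3)*3^(5/6)*x/6) + C2*cos(2^(2/3)*3^(5/6)*x/6))*exp(-2^(2/3)*3^(1/3)*x/6)


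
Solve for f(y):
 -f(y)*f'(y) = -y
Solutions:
 f(y) = -sqrt(C1 + y^2)
 f(y) = sqrt(C1 + y^2)


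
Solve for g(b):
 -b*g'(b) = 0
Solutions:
 g(b) = C1


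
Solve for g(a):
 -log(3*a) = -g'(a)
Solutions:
 g(a) = C1 + a*log(a) - a + a*log(3)


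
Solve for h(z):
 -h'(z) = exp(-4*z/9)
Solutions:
 h(z) = C1 + 9*exp(-4*z/9)/4


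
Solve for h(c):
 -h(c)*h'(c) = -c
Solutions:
 h(c) = -sqrt(C1 + c^2)
 h(c) = sqrt(C1 + c^2)


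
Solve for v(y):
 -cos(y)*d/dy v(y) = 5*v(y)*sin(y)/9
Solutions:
 v(y) = C1*cos(y)^(5/9)


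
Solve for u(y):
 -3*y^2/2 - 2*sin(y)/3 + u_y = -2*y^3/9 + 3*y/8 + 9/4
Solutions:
 u(y) = C1 - y^4/18 + y^3/2 + 3*y^2/16 + 9*y/4 - 2*cos(y)/3


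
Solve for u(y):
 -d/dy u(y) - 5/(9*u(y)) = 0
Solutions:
 u(y) = -sqrt(C1 - 10*y)/3
 u(y) = sqrt(C1 - 10*y)/3


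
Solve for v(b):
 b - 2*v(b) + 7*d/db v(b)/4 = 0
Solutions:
 v(b) = C1*exp(8*b/7) + b/2 + 7/16


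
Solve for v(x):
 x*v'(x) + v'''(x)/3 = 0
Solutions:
 v(x) = C1 + Integral(C2*airyai(-3^(1/3)*x) + C3*airybi(-3^(1/3)*x), x)


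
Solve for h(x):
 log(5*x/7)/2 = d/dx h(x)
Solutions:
 h(x) = C1 + x*log(x)/2 - x*log(7)/2 - x/2 + x*log(5)/2


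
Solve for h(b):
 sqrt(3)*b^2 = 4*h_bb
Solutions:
 h(b) = C1 + C2*b + sqrt(3)*b^4/48


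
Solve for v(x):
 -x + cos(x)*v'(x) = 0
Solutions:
 v(x) = C1 + Integral(x/cos(x), x)


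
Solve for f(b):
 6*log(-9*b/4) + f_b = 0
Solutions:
 f(b) = C1 - 6*b*log(-b) + 6*b*(-2*log(3) + 1 + 2*log(2))


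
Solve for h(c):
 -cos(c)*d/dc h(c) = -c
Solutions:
 h(c) = C1 + Integral(c/cos(c), c)


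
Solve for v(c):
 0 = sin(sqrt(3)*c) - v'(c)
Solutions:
 v(c) = C1 - sqrt(3)*cos(sqrt(3)*c)/3


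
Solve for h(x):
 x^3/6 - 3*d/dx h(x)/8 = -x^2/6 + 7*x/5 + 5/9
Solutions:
 h(x) = C1 + x^4/9 + 4*x^3/27 - 28*x^2/15 - 40*x/27


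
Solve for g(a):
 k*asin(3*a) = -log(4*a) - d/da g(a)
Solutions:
 g(a) = C1 - a*log(a) - 2*a*log(2) + a - k*(a*asin(3*a) + sqrt(1 - 9*a^2)/3)


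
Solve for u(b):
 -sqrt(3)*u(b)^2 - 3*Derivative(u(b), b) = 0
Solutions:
 u(b) = 3/(C1 + sqrt(3)*b)


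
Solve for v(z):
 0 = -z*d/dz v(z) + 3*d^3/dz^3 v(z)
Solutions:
 v(z) = C1 + Integral(C2*airyai(3^(2/3)*z/3) + C3*airybi(3^(2/3)*z/3), z)


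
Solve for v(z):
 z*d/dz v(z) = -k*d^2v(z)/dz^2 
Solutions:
 v(z) = C1 + C2*sqrt(k)*erf(sqrt(2)*z*sqrt(1/k)/2)


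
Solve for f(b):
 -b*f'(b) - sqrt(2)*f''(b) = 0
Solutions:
 f(b) = C1 + C2*erf(2^(1/4)*b/2)


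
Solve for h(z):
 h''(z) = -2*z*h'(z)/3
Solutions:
 h(z) = C1 + C2*erf(sqrt(3)*z/3)


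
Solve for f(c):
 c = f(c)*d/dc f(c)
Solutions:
 f(c) = -sqrt(C1 + c^2)
 f(c) = sqrt(C1 + c^2)


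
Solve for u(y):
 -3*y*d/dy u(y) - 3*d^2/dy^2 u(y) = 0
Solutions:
 u(y) = C1 + C2*erf(sqrt(2)*y/2)


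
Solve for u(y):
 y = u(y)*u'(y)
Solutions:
 u(y) = -sqrt(C1 + y^2)
 u(y) = sqrt(C1 + y^2)


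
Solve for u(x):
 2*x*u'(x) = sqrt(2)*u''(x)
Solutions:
 u(x) = C1 + C2*erfi(2^(3/4)*x/2)


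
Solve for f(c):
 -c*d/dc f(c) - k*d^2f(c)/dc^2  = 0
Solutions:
 f(c) = C1 + C2*sqrt(k)*erf(sqrt(2)*c*sqrt(1/k)/2)


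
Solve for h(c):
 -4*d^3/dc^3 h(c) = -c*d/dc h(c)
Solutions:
 h(c) = C1 + Integral(C2*airyai(2^(1/3)*c/2) + C3*airybi(2^(1/3)*c/2), c)


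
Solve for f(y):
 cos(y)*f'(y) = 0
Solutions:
 f(y) = C1


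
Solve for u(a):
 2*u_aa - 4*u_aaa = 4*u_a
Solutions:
 u(a) = C1 + (C2*sin(sqrt(15)*a/4) + C3*cos(sqrt(15)*a/4))*exp(a/4)


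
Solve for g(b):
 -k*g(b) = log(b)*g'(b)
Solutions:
 g(b) = C1*exp(-k*li(b))


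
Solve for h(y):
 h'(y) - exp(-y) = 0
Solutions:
 h(y) = C1 - exp(-y)


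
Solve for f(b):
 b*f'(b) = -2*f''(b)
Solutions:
 f(b) = C1 + C2*erf(b/2)


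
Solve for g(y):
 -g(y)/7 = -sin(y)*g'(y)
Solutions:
 g(y) = C1*(cos(y) - 1)^(1/14)/(cos(y) + 1)^(1/14)


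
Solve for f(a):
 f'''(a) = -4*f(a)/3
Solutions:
 f(a) = C3*exp(-6^(2/3)*a/3) + (C1*sin(2^(2/3)*3^(1/6)*a/2) + C2*cos(2^(2/3)*3^(1/6)*a/2))*exp(6^(2/3)*a/6)


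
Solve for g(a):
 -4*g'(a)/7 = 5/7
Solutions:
 g(a) = C1 - 5*a/4


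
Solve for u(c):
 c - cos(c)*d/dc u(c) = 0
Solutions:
 u(c) = C1 + Integral(c/cos(c), c)


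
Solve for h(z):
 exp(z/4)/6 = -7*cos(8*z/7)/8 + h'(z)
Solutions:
 h(z) = C1 + 2*exp(z/4)/3 + 49*sin(8*z/7)/64


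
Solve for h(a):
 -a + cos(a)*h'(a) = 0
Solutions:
 h(a) = C1 + Integral(a/cos(a), a)


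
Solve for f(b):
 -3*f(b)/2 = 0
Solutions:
 f(b) = 0


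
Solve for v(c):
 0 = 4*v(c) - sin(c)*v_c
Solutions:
 v(c) = C1*(cos(c)^2 - 2*cos(c) + 1)/(cos(c)^2 + 2*cos(c) + 1)


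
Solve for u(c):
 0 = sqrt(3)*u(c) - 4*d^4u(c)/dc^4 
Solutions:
 u(c) = C1*exp(-sqrt(2)*3^(1/8)*c/2) + C2*exp(sqrt(2)*3^(1/8)*c/2) + C3*sin(sqrt(2)*3^(1/8)*c/2) + C4*cos(sqrt(2)*3^(1/8)*c/2)


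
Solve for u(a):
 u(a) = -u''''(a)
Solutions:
 u(a) = (C1*sin(sqrt(2)*a/2) + C2*cos(sqrt(2)*a/2))*exp(-sqrt(2)*a/2) + (C3*sin(sqrt(2)*a/2) + C4*cos(sqrt(2)*a/2))*exp(sqrt(2)*a/2)


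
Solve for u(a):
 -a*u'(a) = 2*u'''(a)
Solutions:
 u(a) = C1 + Integral(C2*airyai(-2^(2/3)*a/2) + C3*airybi(-2^(2/3)*a/2), a)


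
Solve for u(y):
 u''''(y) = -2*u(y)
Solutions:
 u(y) = (C1*sin(2^(3/4)*y/2) + C2*cos(2^(3/4)*y/2))*exp(-2^(3/4)*y/2) + (C3*sin(2^(3/4)*y/2) + C4*cos(2^(3/4)*y/2))*exp(2^(3/4)*y/2)


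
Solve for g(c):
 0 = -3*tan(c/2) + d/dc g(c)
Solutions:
 g(c) = C1 - 6*log(cos(c/2))


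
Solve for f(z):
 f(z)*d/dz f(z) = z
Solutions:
 f(z) = -sqrt(C1 + z^2)
 f(z) = sqrt(C1 + z^2)


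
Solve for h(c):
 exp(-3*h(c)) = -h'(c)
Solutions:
 h(c) = log(C1 - 3*c)/3
 h(c) = log((-3^(1/3) - 3^(5/6)*I)*(C1 - c)^(1/3)/2)
 h(c) = log((-3^(1/3) + 3^(5/6)*I)*(C1 - c)^(1/3)/2)


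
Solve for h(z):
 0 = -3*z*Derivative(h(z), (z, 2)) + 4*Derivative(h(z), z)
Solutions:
 h(z) = C1 + C2*z^(7/3)


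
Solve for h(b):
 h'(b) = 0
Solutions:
 h(b) = C1


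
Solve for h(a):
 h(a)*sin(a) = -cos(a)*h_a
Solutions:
 h(a) = C1*cos(a)


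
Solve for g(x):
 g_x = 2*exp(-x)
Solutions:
 g(x) = C1 - 2*exp(-x)


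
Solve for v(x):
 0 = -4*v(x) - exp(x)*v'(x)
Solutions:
 v(x) = C1*exp(4*exp(-x))


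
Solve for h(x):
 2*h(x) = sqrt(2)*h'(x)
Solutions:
 h(x) = C1*exp(sqrt(2)*x)


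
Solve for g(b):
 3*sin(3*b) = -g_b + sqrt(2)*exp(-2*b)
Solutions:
 g(b) = C1 + cos(3*b) - sqrt(2)*exp(-2*b)/2


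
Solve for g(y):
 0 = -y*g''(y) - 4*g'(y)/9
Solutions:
 g(y) = C1 + C2*y^(5/9)


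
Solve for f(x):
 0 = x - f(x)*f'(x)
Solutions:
 f(x) = -sqrt(C1 + x^2)
 f(x) = sqrt(C1 + x^2)


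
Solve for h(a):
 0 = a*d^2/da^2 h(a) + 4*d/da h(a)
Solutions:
 h(a) = C1 + C2/a^3


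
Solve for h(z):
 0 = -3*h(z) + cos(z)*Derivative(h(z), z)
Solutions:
 h(z) = C1*(sin(z) + 1)^(3/2)/(sin(z) - 1)^(3/2)


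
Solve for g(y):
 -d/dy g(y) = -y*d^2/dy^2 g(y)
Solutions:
 g(y) = C1 + C2*y^2


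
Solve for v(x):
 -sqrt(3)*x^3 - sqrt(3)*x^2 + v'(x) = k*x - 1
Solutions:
 v(x) = C1 + k*x^2/2 + sqrt(3)*x^4/4 + sqrt(3)*x^3/3 - x


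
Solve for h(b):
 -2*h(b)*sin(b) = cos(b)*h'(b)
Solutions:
 h(b) = C1*cos(b)^2


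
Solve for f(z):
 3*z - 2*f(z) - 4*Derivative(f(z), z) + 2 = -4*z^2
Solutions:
 f(z) = C1*exp(-z/2) + 2*z^2 - 13*z/2 + 14


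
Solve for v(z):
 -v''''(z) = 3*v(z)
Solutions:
 v(z) = (C1*sin(sqrt(2)*3^(1/4)*z/2) + C2*cos(sqrt(2)*3^(1/4)*z/2))*exp(-sqrt(2)*3^(1/4)*z/2) + (C3*sin(sqrt(2)*3^(1/4)*z/2) + C4*cos(sqrt(2)*3^(1/4)*z/2))*exp(sqrt(2)*3^(1/4)*z/2)


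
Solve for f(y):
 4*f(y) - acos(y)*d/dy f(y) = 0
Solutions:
 f(y) = C1*exp(4*Integral(1/acos(y), y))


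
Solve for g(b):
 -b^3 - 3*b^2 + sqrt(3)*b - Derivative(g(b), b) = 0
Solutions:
 g(b) = C1 - b^4/4 - b^3 + sqrt(3)*b^2/2


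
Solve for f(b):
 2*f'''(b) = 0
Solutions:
 f(b) = C1 + C2*b + C3*b^2


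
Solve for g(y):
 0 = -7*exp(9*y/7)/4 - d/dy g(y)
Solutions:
 g(y) = C1 - 49*exp(9*y/7)/36


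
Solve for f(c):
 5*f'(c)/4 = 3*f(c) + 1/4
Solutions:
 f(c) = C1*exp(12*c/5) - 1/12


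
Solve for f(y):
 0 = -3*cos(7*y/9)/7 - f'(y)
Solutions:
 f(y) = C1 - 27*sin(7*y/9)/49


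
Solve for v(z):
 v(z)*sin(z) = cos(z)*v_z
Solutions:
 v(z) = C1/cos(z)


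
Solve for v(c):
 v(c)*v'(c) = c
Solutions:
 v(c) = -sqrt(C1 + c^2)
 v(c) = sqrt(C1 + c^2)


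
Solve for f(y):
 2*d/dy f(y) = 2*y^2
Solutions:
 f(y) = C1 + y^3/3


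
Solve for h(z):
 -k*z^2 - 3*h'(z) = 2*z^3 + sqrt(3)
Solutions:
 h(z) = C1 - k*z^3/9 - z^4/6 - sqrt(3)*z/3


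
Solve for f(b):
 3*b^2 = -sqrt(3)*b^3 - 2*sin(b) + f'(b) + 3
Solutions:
 f(b) = C1 + sqrt(3)*b^4/4 + b^3 - 3*b - 2*cos(b)


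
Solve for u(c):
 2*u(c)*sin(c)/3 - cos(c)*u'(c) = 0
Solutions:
 u(c) = C1/cos(c)^(2/3)


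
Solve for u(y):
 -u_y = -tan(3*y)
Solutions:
 u(y) = C1 - log(cos(3*y))/3


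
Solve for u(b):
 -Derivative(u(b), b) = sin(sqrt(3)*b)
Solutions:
 u(b) = C1 + sqrt(3)*cos(sqrt(3)*b)/3


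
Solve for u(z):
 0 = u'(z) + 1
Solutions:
 u(z) = C1 - z


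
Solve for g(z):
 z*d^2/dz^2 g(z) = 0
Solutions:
 g(z) = C1 + C2*z


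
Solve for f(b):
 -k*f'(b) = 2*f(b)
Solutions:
 f(b) = C1*exp(-2*b/k)


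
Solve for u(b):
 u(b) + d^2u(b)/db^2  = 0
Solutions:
 u(b) = C1*sin(b) + C2*cos(b)


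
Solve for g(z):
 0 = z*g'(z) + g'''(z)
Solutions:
 g(z) = C1 + Integral(C2*airyai(-z) + C3*airybi(-z), z)


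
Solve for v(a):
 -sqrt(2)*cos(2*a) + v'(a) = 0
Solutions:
 v(a) = C1 + sqrt(2)*sin(2*a)/2


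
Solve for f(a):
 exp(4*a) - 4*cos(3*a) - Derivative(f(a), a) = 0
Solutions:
 f(a) = C1 + exp(4*a)/4 - 4*sin(3*a)/3


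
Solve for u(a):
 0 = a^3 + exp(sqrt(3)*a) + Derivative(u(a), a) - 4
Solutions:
 u(a) = C1 - a^4/4 + 4*a - sqrt(3)*exp(sqrt(3)*a)/3


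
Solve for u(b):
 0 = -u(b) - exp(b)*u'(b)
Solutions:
 u(b) = C1*exp(exp(-b))


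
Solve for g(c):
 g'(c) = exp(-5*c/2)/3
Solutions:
 g(c) = C1 - 2*exp(-5*c/2)/15


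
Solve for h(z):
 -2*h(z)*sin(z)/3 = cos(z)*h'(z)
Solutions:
 h(z) = C1*cos(z)^(2/3)


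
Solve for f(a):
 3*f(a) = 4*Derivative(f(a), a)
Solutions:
 f(a) = C1*exp(3*a/4)


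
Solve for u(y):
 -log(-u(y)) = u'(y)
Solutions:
 -li(-u(y)) = C1 - y


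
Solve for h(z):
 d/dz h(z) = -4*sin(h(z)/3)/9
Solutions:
 4*z/9 + 3*log(cos(h(z)/3) - 1)/2 - 3*log(cos(h(z)/3) + 1)/2 = C1


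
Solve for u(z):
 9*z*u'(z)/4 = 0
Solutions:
 u(z) = C1


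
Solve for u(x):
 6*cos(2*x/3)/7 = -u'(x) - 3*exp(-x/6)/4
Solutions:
 u(x) = C1 - 9*sin(2*x/3)/7 + 9*exp(-x/6)/2


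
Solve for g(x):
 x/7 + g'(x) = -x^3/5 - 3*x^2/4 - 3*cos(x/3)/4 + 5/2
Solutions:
 g(x) = C1 - x^4/20 - x^3/4 - x^2/14 + 5*x/2 - 9*sin(x/3)/4


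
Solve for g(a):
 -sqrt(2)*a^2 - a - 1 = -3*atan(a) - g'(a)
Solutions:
 g(a) = C1 + sqrt(2)*a^3/3 + a^2/2 - 3*a*atan(a) + a + 3*log(a^2 + 1)/2


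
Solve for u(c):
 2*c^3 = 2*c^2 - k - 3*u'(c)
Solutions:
 u(c) = C1 - c^4/6 + 2*c^3/9 - c*k/3


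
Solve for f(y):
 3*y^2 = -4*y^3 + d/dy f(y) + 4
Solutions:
 f(y) = C1 + y^4 + y^3 - 4*y


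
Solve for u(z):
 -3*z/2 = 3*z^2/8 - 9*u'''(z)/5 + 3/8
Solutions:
 u(z) = C1 + C2*z + C3*z^2 + z^5/288 + 5*z^4/144 + 5*z^3/144


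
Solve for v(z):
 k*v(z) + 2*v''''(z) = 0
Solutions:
 v(z) = C1*exp(-2^(3/4)*z*(-k)^(1/4)/2) + C2*exp(2^(3/4)*z*(-k)^(1/4)/2) + C3*exp(-2^(3/4)*I*z*(-k)^(1/4)/2) + C4*exp(2^(3/4)*I*z*(-k)^(1/4)/2)


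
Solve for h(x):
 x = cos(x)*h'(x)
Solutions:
 h(x) = C1 + Integral(x/cos(x), x)


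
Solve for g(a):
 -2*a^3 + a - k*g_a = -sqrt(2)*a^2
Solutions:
 g(a) = C1 - a^4/(2*k) + sqrt(2)*a^3/(3*k) + a^2/(2*k)


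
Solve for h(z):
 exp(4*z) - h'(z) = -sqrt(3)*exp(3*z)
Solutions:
 h(z) = C1 + exp(4*z)/4 + sqrt(3)*exp(3*z)/3


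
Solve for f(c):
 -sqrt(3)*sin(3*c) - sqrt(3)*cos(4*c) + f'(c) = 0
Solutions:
 f(c) = C1 + sqrt(3)*sin(4*c)/4 - sqrt(3)*cos(3*c)/3


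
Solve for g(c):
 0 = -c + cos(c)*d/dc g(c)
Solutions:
 g(c) = C1 + Integral(c/cos(c), c)


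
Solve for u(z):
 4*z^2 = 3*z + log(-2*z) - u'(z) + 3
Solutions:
 u(z) = C1 - 4*z^3/3 + 3*z^2/2 + z*log(-z) + z*(log(2) + 2)


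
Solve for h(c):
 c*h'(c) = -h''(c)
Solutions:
 h(c) = C1 + C2*erf(sqrt(2)*c/2)


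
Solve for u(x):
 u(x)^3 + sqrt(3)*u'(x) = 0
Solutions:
 u(x) = -sqrt(6)*sqrt(-1/(C1 - sqrt(3)*x))/2
 u(x) = sqrt(6)*sqrt(-1/(C1 - sqrt(3)*x))/2


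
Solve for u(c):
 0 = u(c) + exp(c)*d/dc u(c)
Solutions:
 u(c) = C1*exp(exp(-c))


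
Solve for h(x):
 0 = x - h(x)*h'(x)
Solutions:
 h(x) = -sqrt(C1 + x^2)
 h(x) = sqrt(C1 + x^2)


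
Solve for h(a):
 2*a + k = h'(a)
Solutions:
 h(a) = C1 + a^2 + a*k


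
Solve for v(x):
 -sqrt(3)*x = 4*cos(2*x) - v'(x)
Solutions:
 v(x) = C1 + sqrt(3)*x^2/2 + 2*sin(2*x)


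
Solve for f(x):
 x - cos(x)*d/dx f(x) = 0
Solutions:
 f(x) = C1 + Integral(x/cos(x), x)


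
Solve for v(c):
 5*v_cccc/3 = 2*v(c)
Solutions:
 v(c) = C1*exp(-5^(3/4)*6^(1/4)*c/5) + C2*exp(5^(3/4)*6^(1/4)*c/5) + C3*sin(5^(3/4)*6^(1/4)*c/5) + C4*cos(5^(3/4)*6^(1/4)*c/5)


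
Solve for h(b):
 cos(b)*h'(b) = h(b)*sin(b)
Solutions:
 h(b) = C1/cos(b)


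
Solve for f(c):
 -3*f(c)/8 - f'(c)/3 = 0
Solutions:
 f(c) = C1*exp(-9*c/8)


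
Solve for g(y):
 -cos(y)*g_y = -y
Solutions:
 g(y) = C1 + Integral(y/cos(y), y)


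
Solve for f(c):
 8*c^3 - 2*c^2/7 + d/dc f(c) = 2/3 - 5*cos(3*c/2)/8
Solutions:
 f(c) = C1 - 2*c^4 + 2*c^3/21 + 2*c/3 - 5*sin(3*c/2)/12


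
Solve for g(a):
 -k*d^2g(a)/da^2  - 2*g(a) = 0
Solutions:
 g(a) = C1*exp(-sqrt(2)*a*sqrt(-1/k)) + C2*exp(sqrt(2)*a*sqrt(-1/k))


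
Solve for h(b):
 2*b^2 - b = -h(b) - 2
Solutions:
 h(b) = -2*b^2 + b - 2


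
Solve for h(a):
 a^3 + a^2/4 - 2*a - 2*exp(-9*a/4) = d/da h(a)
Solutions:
 h(a) = C1 + a^4/4 + a^3/12 - a^2 + 8*exp(-9*a/4)/9


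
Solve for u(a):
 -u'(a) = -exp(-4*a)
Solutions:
 u(a) = C1 - exp(-4*a)/4


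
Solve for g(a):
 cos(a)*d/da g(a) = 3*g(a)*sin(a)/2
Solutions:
 g(a) = C1/cos(a)^(3/2)


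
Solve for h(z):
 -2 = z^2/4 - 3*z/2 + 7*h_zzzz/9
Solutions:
 h(z) = C1 + C2*z + C3*z^2 + C4*z^3 - z^6/1120 + 9*z^5/560 - 3*z^4/28


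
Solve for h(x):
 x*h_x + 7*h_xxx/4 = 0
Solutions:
 h(x) = C1 + Integral(C2*airyai(-14^(2/3)*x/7) + C3*airybi(-14^(2/3)*x/7), x)


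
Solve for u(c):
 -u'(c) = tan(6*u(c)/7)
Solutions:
 u(c) = -7*asin(C1*exp(-6*c/7))/6 + 7*pi/6
 u(c) = 7*asin(C1*exp(-6*c/7))/6


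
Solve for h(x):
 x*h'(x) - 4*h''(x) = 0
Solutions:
 h(x) = C1 + C2*erfi(sqrt(2)*x/4)


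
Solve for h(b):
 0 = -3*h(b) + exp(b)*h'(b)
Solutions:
 h(b) = C1*exp(-3*exp(-b))


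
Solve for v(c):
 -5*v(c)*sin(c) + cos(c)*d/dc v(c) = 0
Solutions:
 v(c) = C1/cos(c)^5


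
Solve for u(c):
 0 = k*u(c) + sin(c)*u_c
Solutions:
 u(c) = C1*exp(k*(-log(cos(c) - 1) + log(cos(c) + 1))/2)


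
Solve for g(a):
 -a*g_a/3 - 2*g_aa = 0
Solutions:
 g(a) = C1 + C2*erf(sqrt(3)*a/6)


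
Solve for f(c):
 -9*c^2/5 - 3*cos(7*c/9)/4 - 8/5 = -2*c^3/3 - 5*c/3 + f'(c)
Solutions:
 f(c) = C1 + c^4/6 - 3*c^3/5 + 5*c^2/6 - 8*c/5 - 27*sin(7*c/9)/28


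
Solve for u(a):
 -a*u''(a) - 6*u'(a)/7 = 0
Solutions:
 u(a) = C1 + C2*a^(1/7)


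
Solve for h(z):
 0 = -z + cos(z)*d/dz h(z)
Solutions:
 h(z) = C1 + Integral(z/cos(z), z)


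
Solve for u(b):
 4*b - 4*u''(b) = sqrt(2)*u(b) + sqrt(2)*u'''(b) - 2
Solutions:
 u(b) = C1*exp(b*(-4*sqrt(2) + 8/(27/2 + 16*sqrt(2) + sqrt(-2048 + (27 + 32*sqrt(2))^2)/2)^(1/3) + (27/2 + 16*sqrt(2) + sqrt(-2048 + (27 + 32*sqrt(2))^2)/2)^(1/3))/6)*sin(sqrt(3)*b*(-(27/2 + 16*sqrt(2) + sqrt(-2048 + (27 + 32*sqrt(2))^2)/2)^(1/3) + 8/(27/2 + 16*sqrt(2) + sqrt(-2048 + (27 + 32*sqrt(2))^2)/2)^(1/3))/6) + C2*exp(b*(-4*sqrt(2) + 8/(27/2 + 16*sqrt(2) + sqrt(-2048 + (27 + 32*sqrt(2))^2)/2)^(1/3) + (27/2 + 16*sqrt(2) + sqrt(-2048 + (27 + 32*sqrt(2))^2)/2)^(1/3))/6)*cos(sqrt(3)*b*(-(27/2 + 16*sqrt(2) + sqrt(-2048 + (27 + 32*sqrt(2))^2)/2)^(1/3) + 8/(27/2 + 16*sqrt(2) + sqrt(-2048 + (27 + 32*sqrt(2))^2)/2)^(1/3))/6) + C3*exp(-b*(8/(27/2 + 16*sqrt(2) + sqrt(-2048 + (27 + 32*sqrt(2))^2)/2)^(1/3) + 2*sqrt(2) + (27/2 + 16*sqrt(2) + sqrt(-2048 + (27 + 32*sqrt(2))^2)/2)^(1/3))/3) + 2*sqrt(2)*b + sqrt(2)


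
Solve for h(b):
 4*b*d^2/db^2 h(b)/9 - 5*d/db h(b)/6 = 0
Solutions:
 h(b) = C1 + C2*b^(23/8)


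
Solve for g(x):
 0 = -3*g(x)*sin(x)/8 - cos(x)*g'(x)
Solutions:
 g(x) = C1*cos(x)^(3/8)


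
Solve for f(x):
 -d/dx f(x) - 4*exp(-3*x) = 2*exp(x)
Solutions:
 f(x) = C1 - 2*exp(x) + 4*exp(-3*x)/3


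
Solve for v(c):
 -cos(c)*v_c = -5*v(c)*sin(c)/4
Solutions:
 v(c) = C1/cos(c)^(5/4)


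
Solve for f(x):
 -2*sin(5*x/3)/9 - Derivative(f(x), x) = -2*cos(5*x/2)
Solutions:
 f(x) = C1 + 4*sin(5*x/2)/5 + 2*cos(5*x/3)/15


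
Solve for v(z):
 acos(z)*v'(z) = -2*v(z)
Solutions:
 v(z) = C1*exp(-2*Integral(1/acos(z), z))


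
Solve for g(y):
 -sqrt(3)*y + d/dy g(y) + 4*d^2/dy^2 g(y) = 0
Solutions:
 g(y) = C1 + C2*exp(-y/4) + sqrt(3)*y^2/2 - 4*sqrt(3)*y


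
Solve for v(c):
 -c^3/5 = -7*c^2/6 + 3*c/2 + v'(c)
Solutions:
 v(c) = C1 - c^4/20 + 7*c^3/18 - 3*c^2/4


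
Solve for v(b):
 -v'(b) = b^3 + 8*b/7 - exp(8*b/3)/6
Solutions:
 v(b) = C1 - b^4/4 - 4*b^2/7 + exp(8*b/3)/16


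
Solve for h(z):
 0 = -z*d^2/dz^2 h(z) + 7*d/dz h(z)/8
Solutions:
 h(z) = C1 + C2*z^(15/8)


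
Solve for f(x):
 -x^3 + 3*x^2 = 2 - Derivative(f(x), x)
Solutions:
 f(x) = C1 + x^4/4 - x^3 + 2*x


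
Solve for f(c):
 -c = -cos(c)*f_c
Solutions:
 f(c) = C1 + Integral(c/cos(c), c)


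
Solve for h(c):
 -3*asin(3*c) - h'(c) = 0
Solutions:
 h(c) = C1 - 3*c*asin(3*c) - sqrt(1 - 9*c^2)


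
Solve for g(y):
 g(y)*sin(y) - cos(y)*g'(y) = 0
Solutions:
 g(y) = C1/cos(y)


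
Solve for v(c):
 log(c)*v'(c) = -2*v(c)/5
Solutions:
 v(c) = C1*exp(-2*li(c)/5)


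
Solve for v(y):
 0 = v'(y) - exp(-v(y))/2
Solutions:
 v(y) = log(C1 + y/2)


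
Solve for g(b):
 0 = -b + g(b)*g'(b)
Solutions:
 g(b) = -sqrt(C1 + b^2)
 g(b) = sqrt(C1 + b^2)


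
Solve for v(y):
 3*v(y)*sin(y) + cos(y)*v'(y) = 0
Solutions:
 v(y) = C1*cos(y)^3


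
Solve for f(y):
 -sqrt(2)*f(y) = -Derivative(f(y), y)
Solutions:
 f(y) = C1*exp(sqrt(2)*y)


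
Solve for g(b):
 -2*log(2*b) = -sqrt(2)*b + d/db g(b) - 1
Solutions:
 g(b) = C1 + sqrt(2)*b^2/2 - 2*b*log(b) - b*log(4) + 3*b


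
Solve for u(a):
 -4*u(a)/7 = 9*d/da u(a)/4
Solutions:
 u(a) = C1*exp(-16*a/63)


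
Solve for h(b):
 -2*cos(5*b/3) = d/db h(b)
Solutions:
 h(b) = C1 - 6*sin(5*b/3)/5


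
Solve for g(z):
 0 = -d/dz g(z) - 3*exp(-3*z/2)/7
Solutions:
 g(z) = C1 + 2*exp(-3*z/2)/7


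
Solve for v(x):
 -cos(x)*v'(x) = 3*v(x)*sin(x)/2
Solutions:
 v(x) = C1*cos(x)^(3/2)


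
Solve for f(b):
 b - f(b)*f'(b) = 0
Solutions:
 f(b) = -sqrt(C1 + b^2)
 f(b) = sqrt(C1 + b^2)


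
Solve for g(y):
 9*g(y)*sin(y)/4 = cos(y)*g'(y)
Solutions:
 g(y) = C1/cos(y)^(9/4)


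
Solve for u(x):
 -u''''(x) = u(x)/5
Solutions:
 u(x) = (C1*sin(sqrt(2)*5^(3/4)*x/10) + C2*cos(sqrt(2)*5^(3/4)*x/10))*exp(-sqrt(2)*5^(3/4)*x/10) + (C3*sin(sqrt(2)*5^(3/4)*x/10) + C4*cos(sqrt(2)*5^(3/4)*x/10))*exp(sqrt(2)*5^(3/4)*x/10)


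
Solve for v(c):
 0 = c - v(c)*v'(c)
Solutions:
 v(c) = -sqrt(C1 + c^2)
 v(c) = sqrt(C1 + c^2)


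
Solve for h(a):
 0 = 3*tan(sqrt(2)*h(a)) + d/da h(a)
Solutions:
 h(a) = sqrt(2)*(pi - asin(C1*exp(-3*sqrt(2)*a)))/2
 h(a) = sqrt(2)*asin(C1*exp(-3*sqrt(2)*a))/2


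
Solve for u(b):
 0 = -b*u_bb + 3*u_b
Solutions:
 u(b) = C1 + C2*b^4


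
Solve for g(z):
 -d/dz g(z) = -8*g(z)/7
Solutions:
 g(z) = C1*exp(8*z/7)


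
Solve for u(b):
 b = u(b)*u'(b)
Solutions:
 u(b) = -sqrt(C1 + b^2)
 u(b) = sqrt(C1 + b^2)


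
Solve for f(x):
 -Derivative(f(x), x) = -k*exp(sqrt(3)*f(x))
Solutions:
 f(x) = sqrt(3)*(2*log(-1/(C1 + k*x)) - log(3))/6


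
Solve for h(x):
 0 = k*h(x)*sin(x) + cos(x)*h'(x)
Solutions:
 h(x) = C1*exp(k*log(cos(x)))


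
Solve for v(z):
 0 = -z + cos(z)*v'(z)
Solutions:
 v(z) = C1 + Integral(z/cos(z), z)


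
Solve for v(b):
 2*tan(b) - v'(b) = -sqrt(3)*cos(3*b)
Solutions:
 v(b) = C1 - 2*log(cos(b)) + sqrt(3)*sin(3*b)/3


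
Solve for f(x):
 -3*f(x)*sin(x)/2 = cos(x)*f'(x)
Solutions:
 f(x) = C1*cos(x)^(3/2)


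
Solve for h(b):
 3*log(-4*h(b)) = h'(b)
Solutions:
 -Integral(1/(log(-_y) + 2*log(2)), (_y, h(b)))/3 = C1 - b


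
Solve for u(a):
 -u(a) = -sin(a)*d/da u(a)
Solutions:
 u(a) = C1*sqrt(cos(a) - 1)/sqrt(cos(a) + 1)


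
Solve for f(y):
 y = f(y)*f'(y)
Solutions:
 f(y) = -sqrt(C1 + y^2)
 f(y) = sqrt(C1 + y^2)


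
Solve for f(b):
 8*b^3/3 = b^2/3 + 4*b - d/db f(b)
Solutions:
 f(b) = C1 - 2*b^4/3 + b^3/9 + 2*b^2


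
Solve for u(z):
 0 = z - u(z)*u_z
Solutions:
 u(z) = -sqrt(C1 + z^2)
 u(z) = sqrt(C1 + z^2)


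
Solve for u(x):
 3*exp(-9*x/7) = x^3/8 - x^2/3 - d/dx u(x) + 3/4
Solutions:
 u(x) = C1 + x^4/32 - x^3/9 + 3*x/4 + 7*exp(-9*x/7)/3


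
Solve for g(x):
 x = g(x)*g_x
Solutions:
 g(x) = -sqrt(C1 + x^2)
 g(x) = sqrt(C1 + x^2)


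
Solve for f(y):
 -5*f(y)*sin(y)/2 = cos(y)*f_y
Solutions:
 f(y) = C1*cos(y)^(5/2)


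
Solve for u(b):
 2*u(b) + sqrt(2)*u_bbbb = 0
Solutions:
 u(b) = (C1*sin(2^(5/8)*b/2) + C2*cos(2^(5/8)*b/2))*exp(-2^(5/8)*b/2) + (C3*sin(2^(5/8)*b/2) + C4*cos(2^(5/8)*b/2))*exp(2^(5/8)*b/2)


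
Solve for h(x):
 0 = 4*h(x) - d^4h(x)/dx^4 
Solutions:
 h(x) = C1*exp(-sqrt(2)*x) + C2*exp(sqrt(2)*x) + C3*sin(sqrt(2)*x) + C4*cos(sqrt(2)*x)


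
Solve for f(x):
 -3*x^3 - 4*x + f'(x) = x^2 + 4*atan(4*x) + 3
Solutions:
 f(x) = C1 + 3*x^4/4 + x^3/3 + 2*x^2 + 4*x*atan(4*x) + 3*x - log(16*x^2 + 1)/2


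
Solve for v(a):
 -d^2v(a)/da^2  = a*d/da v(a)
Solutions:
 v(a) = C1 + C2*erf(sqrt(2)*a/2)


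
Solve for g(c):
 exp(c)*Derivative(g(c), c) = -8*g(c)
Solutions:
 g(c) = C1*exp(8*exp(-c))


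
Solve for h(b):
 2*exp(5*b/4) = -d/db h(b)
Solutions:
 h(b) = C1 - 8*exp(5*b/4)/5


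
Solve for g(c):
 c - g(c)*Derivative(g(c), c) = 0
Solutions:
 g(c) = -sqrt(C1 + c^2)
 g(c) = sqrt(C1 + c^2)


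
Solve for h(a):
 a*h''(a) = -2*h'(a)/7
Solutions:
 h(a) = C1 + C2*a^(5/7)


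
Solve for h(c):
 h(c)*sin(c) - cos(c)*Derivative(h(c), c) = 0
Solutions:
 h(c) = C1/cos(c)


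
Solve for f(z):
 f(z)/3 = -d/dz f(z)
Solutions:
 f(z) = C1*exp(-z/3)


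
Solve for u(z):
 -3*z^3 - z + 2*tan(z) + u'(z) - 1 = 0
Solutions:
 u(z) = C1 + 3*z^4/4 + z^2/2 + z + 2*log(cos(z))


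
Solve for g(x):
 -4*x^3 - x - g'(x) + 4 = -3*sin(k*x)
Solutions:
 g(x) = C1 - x^4 - x^2/2 + 4*x - 3*cos(k*x)/k


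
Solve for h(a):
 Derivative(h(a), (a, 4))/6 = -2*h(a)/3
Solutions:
 h(a) = (C1*sin(a) + C2*cos(a))*exp(-a) + (C3*sin(a) + C4*cos(a))*exp(a)


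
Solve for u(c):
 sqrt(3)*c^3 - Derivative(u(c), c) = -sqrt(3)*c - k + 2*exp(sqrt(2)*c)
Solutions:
 u(c) = C1 + sqrt(3)*c^4/4 + sqrt(3)*c^2/2 + c*k - sqrt(2)*exp(sqrt(2)*c)


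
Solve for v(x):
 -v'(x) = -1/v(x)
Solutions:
 v(x) = -sqrt(C1 + 2*x)
 v(x) = sqrt(C1 + 2*x)


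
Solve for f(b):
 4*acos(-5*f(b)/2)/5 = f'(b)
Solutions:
 Integral(1/acos(-5*_y/2), (_y, f(b))) = C1 + 4*b/5


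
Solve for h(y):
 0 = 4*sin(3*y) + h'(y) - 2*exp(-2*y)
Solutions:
 h(y) = C1 + 4*cos(3*y)/3 - exp(-2*y)


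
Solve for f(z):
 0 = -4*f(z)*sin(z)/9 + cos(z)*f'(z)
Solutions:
 f(z) = C1/cos(z)^(4/9)


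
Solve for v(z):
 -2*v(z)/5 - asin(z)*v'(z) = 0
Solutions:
 v(z) = C1*exp(-2*Integral(1/asin(z), z)/5)


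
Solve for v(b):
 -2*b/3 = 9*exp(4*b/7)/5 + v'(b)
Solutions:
 v(b) = C1 - b^2/3 - 63*exp(4*b/7)/20


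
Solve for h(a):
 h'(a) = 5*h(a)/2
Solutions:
 h(a) = C1*exp(5*a/2)


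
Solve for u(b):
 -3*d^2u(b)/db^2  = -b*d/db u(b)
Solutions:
 u(b) = C1 + C2*erfi(sqrt(6)*b/6)


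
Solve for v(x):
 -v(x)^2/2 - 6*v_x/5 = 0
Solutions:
 v(x) = 12/(C1 + 5*x)


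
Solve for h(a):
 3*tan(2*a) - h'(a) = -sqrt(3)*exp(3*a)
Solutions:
 h(a) = C1 + sqrt(3)*exp(3*a)/3 - 3*log(cos(2*a))/2


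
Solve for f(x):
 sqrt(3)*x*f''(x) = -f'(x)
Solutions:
 f(x) = C1 + C2*x^(1 - sqrt(3)/3)


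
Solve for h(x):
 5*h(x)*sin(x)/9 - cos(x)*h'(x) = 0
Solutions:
 h(x) = C1/cos(x)^(5/9)


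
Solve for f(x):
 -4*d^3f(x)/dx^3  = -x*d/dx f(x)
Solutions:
 f(x) = C1 + Integral(C2*airyai(2^(1/3)*x/2) + C3*airybi(2^(1/3)*x/2), x)


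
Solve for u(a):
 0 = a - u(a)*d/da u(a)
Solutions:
 u(a) = -sqrt(C1 + a^2)
 u(a) = sqrt(C1 + a^2)


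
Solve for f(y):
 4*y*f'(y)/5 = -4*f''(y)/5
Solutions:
 f(y) = C1 + C2*erf(sqrt(2)*y/2)


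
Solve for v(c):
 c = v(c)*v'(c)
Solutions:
 v(c) = -sqrt(C1 + c^2)
 v(c) = sqrt(C1 + c^2)


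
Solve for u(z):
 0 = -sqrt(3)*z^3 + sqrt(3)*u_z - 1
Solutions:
 u(z) = C1 + z^4/4 + sqrt(3)*z/3


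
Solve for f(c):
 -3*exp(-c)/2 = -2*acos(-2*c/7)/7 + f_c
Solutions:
 f(c) = C1 + 2*c*acos(-2*c/7)/7 + sqrt(49 - 4*c^2)/7 + 3*exp(-c)/2


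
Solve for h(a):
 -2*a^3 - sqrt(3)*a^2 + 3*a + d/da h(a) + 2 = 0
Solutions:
 h(a) = C1 + a^4/2 + sqrt(3)*a^3/3 - 3*a^2/2 - 2*a


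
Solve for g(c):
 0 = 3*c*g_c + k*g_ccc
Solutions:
 g(c) = C1 + Integral(C2*airyai(3^(1/3)*c*(-1/k)^(1/3)) + C3*airybi(3^(1/3)*c*(-1/k)^(1/3)), c)


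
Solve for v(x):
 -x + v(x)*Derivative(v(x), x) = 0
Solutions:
 v(x) = -sqrt(C1 + x^2)
 v(x) = sqrt(C1 + x^2)


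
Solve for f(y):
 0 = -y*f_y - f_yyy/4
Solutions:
 f(y) = C1 + Integral(C2*airyai(-2^(2/3)*y) + C3*airybi(-2^(2/3)*y), y)


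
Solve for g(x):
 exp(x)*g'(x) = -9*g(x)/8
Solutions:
 g(x) = C1*exp(9*exp(-x)/8)


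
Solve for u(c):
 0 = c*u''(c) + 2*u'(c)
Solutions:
 u(c) = C1 + C2/c


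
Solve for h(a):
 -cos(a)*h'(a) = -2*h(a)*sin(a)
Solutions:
 h(a) = C1/cos(a)^2


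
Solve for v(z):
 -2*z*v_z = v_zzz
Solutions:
 v(z) = C1 + Integral(C2*airyai(-2^(1/3)*z) + C3*airybi(-2^(1/3)*z), z)


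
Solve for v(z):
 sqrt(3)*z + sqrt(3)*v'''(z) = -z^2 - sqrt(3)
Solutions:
 v(z) = C1 + C2*z + C3*z^2 - sqrt(3)*z^5/180 - z^4/24 - z^3/6


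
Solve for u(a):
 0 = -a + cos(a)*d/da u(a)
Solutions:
 u(a) = C1 + Integral(a/cos(a), a)


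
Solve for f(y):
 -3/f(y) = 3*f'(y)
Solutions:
 f(y) = -sqrt(C1 - 2*y)
 f(y) = sqrt(C1 - 2*y)


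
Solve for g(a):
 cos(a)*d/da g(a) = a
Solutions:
 g(a) = C1 + Integral(a/cos(a), a)


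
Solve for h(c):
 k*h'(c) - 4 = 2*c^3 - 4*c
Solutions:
 h(c) = C1 + c^4/(2*k) - 2*c^2/k + 4*c/k


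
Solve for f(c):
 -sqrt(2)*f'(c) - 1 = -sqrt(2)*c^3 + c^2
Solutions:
 f(c) = C1 + c^4/4 - sqrt(2)*c^3/6 - sqrt(2)*c/2


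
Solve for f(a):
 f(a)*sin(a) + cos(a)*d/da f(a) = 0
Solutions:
 f(a) = C1*cos(a)


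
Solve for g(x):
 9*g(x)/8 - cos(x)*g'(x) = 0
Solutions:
 g(x) = C1*(sin(x) + 1)^(9/16)/(sin(x) - 1)^(9/16)


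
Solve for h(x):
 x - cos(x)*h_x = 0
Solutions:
 h(x) = C1 + Integral(x/cos(x), x)


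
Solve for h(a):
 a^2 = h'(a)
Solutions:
 h(a) = C1 + a^3/3


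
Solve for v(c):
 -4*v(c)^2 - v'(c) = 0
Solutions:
 v(c) = 1/(C1 + 4*c)


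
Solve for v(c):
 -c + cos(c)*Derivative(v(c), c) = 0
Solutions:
 v(c) = C1 + Integral(c/cos(c), c)


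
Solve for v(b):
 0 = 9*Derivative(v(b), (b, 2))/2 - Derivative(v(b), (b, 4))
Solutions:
 v(b) = C1 + C2*b + C3*exp(-3*sqrt(2)*b/2) + C4*exp(3*sqrt(2)*b/2)


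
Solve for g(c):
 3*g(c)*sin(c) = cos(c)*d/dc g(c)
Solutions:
 g(c) = C1/cos(c)^3


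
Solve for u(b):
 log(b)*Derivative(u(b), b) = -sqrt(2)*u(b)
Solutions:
 u(b) = C1*exp(-sqrt(2)*li(b))


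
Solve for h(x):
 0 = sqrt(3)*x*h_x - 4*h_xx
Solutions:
 h(x) = C1 + C2*erfi(sqrt(2)*3^(1/4)*x/4)


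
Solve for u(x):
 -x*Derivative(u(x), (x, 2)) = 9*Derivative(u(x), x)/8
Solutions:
 u(x) = C1 + C2/x^(1/8)


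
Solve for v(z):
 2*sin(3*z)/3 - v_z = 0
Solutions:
 v(z) = C1 - 2*cos(3*z)/9


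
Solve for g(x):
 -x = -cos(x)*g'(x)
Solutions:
 g(x) = C1 + Integral(x/cos(x), x)


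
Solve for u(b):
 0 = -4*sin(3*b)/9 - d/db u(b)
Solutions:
 u(b) = C1 + 4*cos(3*b)/27


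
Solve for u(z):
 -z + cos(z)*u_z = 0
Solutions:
 u(z) = C1 + Integral(z/cos(z), z)


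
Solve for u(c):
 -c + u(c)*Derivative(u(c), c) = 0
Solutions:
 u(c) = -sqrt(C1 + c^2)
 u(c) = sqrt(C1 + c^2)


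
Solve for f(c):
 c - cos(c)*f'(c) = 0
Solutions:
 f(c) = C1 + Integral(c/cos(c), c)


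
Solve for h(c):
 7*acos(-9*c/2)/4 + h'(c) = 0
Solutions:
 h(c) = C1 - 7*c*acos(-9*c/2)/4 - 7*sqrt(4 - 81*c^2)/36


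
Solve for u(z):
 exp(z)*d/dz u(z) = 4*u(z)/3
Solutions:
 u(z) = C1*exp(-4*exp(-z)/3)


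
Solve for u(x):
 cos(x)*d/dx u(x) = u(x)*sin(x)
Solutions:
 u(x) = C1/cos(x)


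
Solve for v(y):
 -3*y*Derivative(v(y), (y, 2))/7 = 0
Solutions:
 v(y) = C1 + C2*y


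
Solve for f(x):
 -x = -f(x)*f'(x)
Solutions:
 f(x) = -sqrt(C1 + x^2)
 f(x) = sqrt(C1 + x^2)


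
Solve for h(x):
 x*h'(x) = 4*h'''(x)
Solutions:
 h(x) = C1 + Integral(C2*airyai(2^(1/3)*x/2) + C3*airybi(2^(1/3)*x/2), x)


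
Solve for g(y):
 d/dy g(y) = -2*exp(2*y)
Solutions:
 g(y) = C1 - exp(2*y)


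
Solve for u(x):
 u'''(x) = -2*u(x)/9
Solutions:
 u(x) = C3*exp(-6^(1/3)*x/3) + (C1*sin(2^(1/3)*3^(5/6)*x/6) + C2*cos(2^(1/3)*3^(5/6)*x/6))*exp(6^(1/3)*x/6)


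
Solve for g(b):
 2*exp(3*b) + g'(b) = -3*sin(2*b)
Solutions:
 g(b) = C1 - 2*exp(3*b)/3 + 3*cos(2*b)/2


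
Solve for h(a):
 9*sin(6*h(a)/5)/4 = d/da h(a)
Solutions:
 -9*a/4 + 5*log(cos(6*h(a)/5) - 1)/12 - 5*log(cos(6*h(a)/5) + 1)/12 = C1


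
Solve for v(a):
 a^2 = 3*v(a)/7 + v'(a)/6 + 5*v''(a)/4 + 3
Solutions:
 v(a) = 7*a^2/3 - 49*a/27 + (C1*sin(sqrt(3731)*a/105) + C2*cos(sqrt(3731)*a/105))*exp(-a/15) - 4837/243


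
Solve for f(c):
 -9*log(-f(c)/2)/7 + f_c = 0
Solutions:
 -7*Integral(1/(log(-_y) - log(2)), (_y, f(c)))/9 = C1 - c


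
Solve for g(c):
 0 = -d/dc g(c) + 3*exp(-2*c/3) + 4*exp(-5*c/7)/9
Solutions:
 g(c) = C1 - 9*exp(-2*c/3)/2 - 28*exp(-5*c/7)/45


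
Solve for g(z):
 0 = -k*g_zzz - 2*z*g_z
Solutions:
 g(z) = C1 + Integral(C2*airyai(2^(1/3)*z*(-1/k)^(1/3)) + C3*airybi(2^(1/3)*z*(-1/k)^(1/3)), z)


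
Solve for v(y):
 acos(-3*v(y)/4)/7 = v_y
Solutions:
 Integral(1/acos(-3*_y/4), (_y, v(y))) = C1 + y/7


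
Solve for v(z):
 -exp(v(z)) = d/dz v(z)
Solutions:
 v(z) = log(1/(C1 + z))


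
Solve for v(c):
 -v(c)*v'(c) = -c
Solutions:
 v(c) = -sqrt(C1 + c^2)
 v(c) = sqrt(C1 + c^2)


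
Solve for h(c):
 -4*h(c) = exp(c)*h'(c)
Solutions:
 h(c) = C1*exp(4*exp(-c))


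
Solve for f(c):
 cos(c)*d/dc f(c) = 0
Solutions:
 f(c) = C1


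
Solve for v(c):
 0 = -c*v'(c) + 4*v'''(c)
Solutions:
 v(c) = C1 + Integral(C2*airyai(2^(1/3)*c/2) + C3*airybi(2^(1/3)*c/2), c)


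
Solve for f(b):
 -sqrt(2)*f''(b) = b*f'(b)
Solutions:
 f(b) = C1 + C2*erf(2^(1/4)*b/2)


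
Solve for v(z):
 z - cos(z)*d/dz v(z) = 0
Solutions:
 v(z) = C1 + Integral(z/cos(z), z)


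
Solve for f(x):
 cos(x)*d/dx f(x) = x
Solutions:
 f(x) = C1 + Integral(x/cos(x), x)


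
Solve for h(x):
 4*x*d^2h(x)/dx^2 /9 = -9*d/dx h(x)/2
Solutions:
 h(x) = C1 + C2/x^(73/8)


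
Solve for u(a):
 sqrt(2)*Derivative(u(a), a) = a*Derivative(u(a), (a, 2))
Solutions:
 u(a) = C1 + C2*a^(1 + sqrt(2))


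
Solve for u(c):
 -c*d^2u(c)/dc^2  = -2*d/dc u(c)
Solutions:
 u(c) = C1 + C2*c^3


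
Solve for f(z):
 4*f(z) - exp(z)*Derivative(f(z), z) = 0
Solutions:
 f(z) = C1*exp(-4*exp(-z))


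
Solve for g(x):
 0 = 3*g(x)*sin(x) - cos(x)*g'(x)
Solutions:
 g(x) = C1/cos(x)^3


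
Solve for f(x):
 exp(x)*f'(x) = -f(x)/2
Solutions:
 f(x) = C1*exp(exp(-x)/2)


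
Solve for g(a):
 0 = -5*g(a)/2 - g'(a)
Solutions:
 g(a) = C1*exp(-5*a/2)


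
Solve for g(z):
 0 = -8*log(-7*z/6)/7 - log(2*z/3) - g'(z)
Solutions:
 g(z) = C1 - 15*z*log(z)/7 + z*(-8*log(7)/7 + log(6)/7 + 15/7 + 2*log(3) - 8*I*pi/7)
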